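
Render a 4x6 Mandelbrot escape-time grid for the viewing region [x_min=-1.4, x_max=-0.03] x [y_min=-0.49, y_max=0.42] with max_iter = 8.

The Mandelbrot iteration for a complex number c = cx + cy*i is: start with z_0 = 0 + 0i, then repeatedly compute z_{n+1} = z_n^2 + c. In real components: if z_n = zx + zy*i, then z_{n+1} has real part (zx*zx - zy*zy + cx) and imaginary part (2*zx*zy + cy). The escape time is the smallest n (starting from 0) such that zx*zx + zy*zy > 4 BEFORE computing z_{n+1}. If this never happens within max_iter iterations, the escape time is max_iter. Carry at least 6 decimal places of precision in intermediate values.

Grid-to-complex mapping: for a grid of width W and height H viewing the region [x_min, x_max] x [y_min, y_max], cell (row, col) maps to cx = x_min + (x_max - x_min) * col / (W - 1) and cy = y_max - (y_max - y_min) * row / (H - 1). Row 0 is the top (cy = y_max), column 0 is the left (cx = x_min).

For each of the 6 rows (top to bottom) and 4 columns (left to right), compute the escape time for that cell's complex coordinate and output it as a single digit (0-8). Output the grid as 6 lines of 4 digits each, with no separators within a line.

Answer: 4688
6888
8888
8888
5888
3588

Derivation:
(row=0, col=0): c = -1.4000 + 0.4200i → escape time 4
(row=0, col=1): c = -0.9433 + 0.4200i → escape time 6
(row=0, col=2): c = -0.4867 + 0.4200i → escape time 8
(row=0, col=3): c = -0.0300 + 0.4200i → escape time 8
(row=1, col=0): c = -1.4000 + 0.2380i → escape time 6
(row=1, col=1): c = -0.9433 + 0.2380i → escape time 8
(row=1, col=2): c = -0.4867 + 0.2380i → escape time 8
(row=1, col=3): c = -0.0300 + 0.2380i → escape time 8
(row=2, col=0): c = -1.4000 + 0.0560i → escape time 8
(row=2, col=1): c = -0.9433 + 0.0560i → escape time 8
(row=2, col=2): c = -0.4867 + 0.0560i → escape time 8
(row=2, col=3): c = -0.0300 + 0.0560i → escape time 8
(row=3, col=0): c = -1.4000 + -0.1260i → escape time 8
(row=3, col=1): c = -0.9433 + -0.1260i → escape time 8
(row=3, col=2): c = -0.4867 + -0.1260i → escape time 8
(row=3, col=3): c = -0.0300 + -0.1260i → escape time 8
(row=4, col=0): c = -1.4000 + -0.3080i → escape time 5
(row=4, col=1): c = -0.9433 + -0.3080i → escape time 8
(row=4, col=2): c = -0.4867 + -0.3080i → escape time 8
(row=4, col=3): c = -0.0300 + -0.3080i → escape time 8
(row=5, col=0): c = -1.4000 + -0.4900i → escape time 3
(row=5, col=1): c = -0.9433 + -0.4900i → escape time 5
(row=5, col=2): c = -0.4867 + -0.4900i → escape time 8
(row=5, col=3): c = -0.0300 + -0.4900i → escape time 8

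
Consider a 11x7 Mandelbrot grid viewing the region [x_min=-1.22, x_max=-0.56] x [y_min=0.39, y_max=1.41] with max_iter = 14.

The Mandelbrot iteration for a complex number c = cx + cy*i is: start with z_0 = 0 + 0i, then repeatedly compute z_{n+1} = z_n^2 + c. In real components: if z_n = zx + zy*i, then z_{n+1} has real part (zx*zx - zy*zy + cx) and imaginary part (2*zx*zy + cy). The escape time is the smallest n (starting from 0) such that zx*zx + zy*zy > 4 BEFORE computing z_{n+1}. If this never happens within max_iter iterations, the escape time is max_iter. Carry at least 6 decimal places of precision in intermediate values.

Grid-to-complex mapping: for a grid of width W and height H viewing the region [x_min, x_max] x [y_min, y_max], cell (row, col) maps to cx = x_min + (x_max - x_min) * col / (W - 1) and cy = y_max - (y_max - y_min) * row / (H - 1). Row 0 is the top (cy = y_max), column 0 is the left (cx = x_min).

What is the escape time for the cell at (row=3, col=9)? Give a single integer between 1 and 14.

z_0 = 0 + 0i, c = -0.6260 + 0.9000i
Iter 1: z = -0.6260 + 0.9000i, |z|^2 = 1.2019
Iter 2: z = -1.0441 + -0.2268i, |z|^2 = 1.1416
Iter 3: z = 0.4128 + 1.3736i, |z|^2 = 2.0572
Iter 4: z = -2.3424 + 2.0339i, |z|^2 = 9.6240
Escaped at iteration 4

Answer: 4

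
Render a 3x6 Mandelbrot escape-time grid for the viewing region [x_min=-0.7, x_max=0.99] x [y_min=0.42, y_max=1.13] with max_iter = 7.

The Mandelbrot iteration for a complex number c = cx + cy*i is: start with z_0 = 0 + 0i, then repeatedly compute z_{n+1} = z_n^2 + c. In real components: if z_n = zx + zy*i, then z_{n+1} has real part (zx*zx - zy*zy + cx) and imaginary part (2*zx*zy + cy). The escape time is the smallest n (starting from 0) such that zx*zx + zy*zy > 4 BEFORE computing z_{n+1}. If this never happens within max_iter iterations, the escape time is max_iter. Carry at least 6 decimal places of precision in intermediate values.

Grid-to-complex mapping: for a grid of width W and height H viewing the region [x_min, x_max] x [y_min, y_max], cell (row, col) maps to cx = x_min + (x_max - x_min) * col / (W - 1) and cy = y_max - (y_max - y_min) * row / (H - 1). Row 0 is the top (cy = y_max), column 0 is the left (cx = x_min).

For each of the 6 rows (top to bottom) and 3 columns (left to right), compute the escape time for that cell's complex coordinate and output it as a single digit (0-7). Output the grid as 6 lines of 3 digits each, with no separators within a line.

(row=0, col=0): c = -0.7000 + 1.1300i → escape time 3
(row=0, col=1): c = 0.1450 + 1.1300i → escape time 3
(row=0, col=2): c = 0.9900 + 1.1300i → escape time 2
(row=1, col=0): c = -0.7000 + 0.9880i → escape time 3
(row=1, col=1): c = 0.1450 + 0.9880i → escape time 4
(row=1, col=2): c = 0.9900 + 0.9880i → escape time 2
(row=2, col=0): c = -0.7000 + 0.8460i → escape time 4
(row=2, col=1): c = 0.1450 + 0.8460i → escape time 5
(row=2, col=2): c = 0.9900 + 0.8460i → escape time 2
(row=3, col=0): c = -0.7000 + 0.7040i → escape time 5
(row=3, col=1): c = 0.1450 + 0.7040i → escape time 7
(row=3, col=2): c = 0.9900 + 0.7040i → escape time 2
(row=4, col=0): c = -0.7000 + 0.5620i → escape time 6
(row=4, col=1): c = 0.1450 + 0.5620i → escape time 7
(row=4, col=2): c = 0.9900 + 0.5620i → escape time 2
(row=5, col=0): c = -0.7000 + 0.4200i → escape time 7
(row=5, col=1): c = 0.1450 + 0.4200i → escape time 7
(row=5, col=2): c = 0.9900 + 0.4200i → escape time 2

Answer: 332
342
452
572
672
772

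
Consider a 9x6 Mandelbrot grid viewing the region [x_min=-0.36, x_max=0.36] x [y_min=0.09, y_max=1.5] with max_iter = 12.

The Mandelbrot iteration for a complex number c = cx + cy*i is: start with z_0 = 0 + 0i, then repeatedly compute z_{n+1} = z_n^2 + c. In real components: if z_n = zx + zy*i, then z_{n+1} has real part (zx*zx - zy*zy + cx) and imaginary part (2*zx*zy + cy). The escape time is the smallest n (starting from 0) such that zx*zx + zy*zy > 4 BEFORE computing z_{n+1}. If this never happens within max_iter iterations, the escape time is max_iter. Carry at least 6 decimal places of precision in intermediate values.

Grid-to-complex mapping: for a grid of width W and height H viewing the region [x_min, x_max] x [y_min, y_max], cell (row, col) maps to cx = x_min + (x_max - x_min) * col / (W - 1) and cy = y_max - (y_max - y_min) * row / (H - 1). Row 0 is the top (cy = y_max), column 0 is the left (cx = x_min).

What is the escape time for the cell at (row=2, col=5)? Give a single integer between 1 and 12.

z_0 = 0 + 0i, c = 0.0900 + 0.9360i
Iter 1: z = 0.0900 + 0.9360i, |z|^2 = 0.8842
Iter 2: z = -0.7780 + 1.1045i, |z|^2 = 1.8252
Iter 3: z = -0.5246 + -0.7826i, |z|^2 = 0.8876
Iter 4: z = -0.2472 + 1.7571i, |z|^2 = 3.1484
Iter 5: z = -2.9362 + 0.0673i, |z|^2 = 8.6255
Escaped at iteration 5

Answer: 5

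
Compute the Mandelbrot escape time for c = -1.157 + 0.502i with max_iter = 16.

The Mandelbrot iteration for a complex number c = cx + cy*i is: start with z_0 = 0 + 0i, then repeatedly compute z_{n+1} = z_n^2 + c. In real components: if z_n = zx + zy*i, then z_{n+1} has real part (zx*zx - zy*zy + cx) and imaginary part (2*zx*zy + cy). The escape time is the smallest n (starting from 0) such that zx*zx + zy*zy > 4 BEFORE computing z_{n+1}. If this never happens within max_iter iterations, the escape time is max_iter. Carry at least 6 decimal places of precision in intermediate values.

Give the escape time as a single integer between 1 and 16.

Answer: 5

Derivation:
z_0 = 0 + 0i, c = -1.1570 + 0.5020i
Iter 1: z = -1.1570 + 0.5020i, |z|^2 = 1.5907
Iter 2: z = -0.0704 + -0.6596i, |z|^2 = 0.4401
Iter 3: z = -1.5872 + 0.5948i, |z|^2 = 2.8729
Iter 4: z = 1.0083 + -1.3861i, |z|^2 = 2.9380
Iter 5: z = -2.0618 + -2.2932i, |z|^2 = 9.5096
Escaped at iteration 5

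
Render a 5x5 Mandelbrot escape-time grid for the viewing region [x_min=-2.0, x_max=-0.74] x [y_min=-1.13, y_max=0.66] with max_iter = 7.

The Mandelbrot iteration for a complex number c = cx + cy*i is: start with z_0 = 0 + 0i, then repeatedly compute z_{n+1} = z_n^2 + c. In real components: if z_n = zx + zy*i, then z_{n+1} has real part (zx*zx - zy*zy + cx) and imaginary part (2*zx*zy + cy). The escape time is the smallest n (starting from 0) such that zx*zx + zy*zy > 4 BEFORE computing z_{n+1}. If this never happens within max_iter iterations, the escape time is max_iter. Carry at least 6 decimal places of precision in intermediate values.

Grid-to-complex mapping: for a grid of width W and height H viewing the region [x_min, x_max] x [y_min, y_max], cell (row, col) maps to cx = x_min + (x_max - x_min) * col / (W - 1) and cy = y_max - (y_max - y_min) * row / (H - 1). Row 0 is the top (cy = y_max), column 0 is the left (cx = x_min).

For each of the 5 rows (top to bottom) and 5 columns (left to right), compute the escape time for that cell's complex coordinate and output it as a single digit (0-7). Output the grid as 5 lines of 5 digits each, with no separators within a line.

Answer: 13345
14777
14677
13345
11233

Derivation:
(row=0, col=0): c = -2.0000 + 0.6600i → escape time 1
(row=0, col=1): c = -1.6850 + 0.6600i → escape time 3
(row=0, col=2): c = -1.3700 + 0.6600i → escape time 3
(row=0, col=3): c = -1.0550 + 0.6600i → escape time 4
(row=0, col=4): c = -0.7400 + 0.6600i → escape time 5
(row=1, col=0): c = -2.0000 + 0.2125i → escape time 1
(row=1, col=1): c = -1.6850 + 0.2125i → escape time 4
(row=1, col=2): c = -1.3700 + 0.2125i → escape time 7
(row=1, col=3): c = -1.0550 + 0.2125i → escape time 7
(row=1, col=4): c = -0.7400 + 0.2125i → escape time 7
(row=2, col=0): c = -2.0000 + -0.2350i → escape time 1
(row=2, col=1): c = -1.6850 + -0.2350i → escape time 4
(row=2, col=2): c = -1.3700 + -0.2350i → escape time 6
(row=2, col=3): c = -1.0550 + -0.2350i → escape time 7
(row=2, col=4): c = -0.7400 + -0.2350i → escape time 7
(row=3, col=0): c = -2.0000 + -0.6825i → escape time 1
(row=3, col=1): c = -1.6850 + -0.6825i → escape time 3
(row=3, col=2): c = -1.3700 + -0.6825i → escape time 3
(row=3, col=3): c = -1.0550 + -0.6825i → escape time 4
(row=3, col=4): c = -0.7400 + -0.6825i → escape time 5
(row=4, col=0): c = -2.0000 + -1.1300i → escape time 1
(row=4, col=1): c = -1.6850 + -1.1300i → escape time 1
(row=4, col=2): c = -1.3700 + -1.1300i → escape time 2
(row=4, col=3): c = -1.0550 + -1.1300i → escape time 3
(row=4, col=4): c = -0.7400 + -1.1300i → escape time 3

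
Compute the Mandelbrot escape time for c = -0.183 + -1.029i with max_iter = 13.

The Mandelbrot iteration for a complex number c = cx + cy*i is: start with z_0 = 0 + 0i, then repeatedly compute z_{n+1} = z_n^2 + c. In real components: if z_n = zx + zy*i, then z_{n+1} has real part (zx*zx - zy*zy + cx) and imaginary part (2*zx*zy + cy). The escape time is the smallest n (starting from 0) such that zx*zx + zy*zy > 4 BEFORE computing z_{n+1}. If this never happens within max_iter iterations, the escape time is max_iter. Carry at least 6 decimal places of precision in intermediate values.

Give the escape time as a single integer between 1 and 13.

Answer: 11

Derivation:
z_0 = 0 + 0i, c = -0.1830 + -1.0290i
Iter 1: z = -0.1830 + -1.0290i, |z|^2 = 1.0923
Iter 2: z = -1.2084 + -0.6524i, |z|^2 = 1.8857
Iter 3: z = 0.8515 + 0.5476i, |z|^2 = 1.0250
Iter 4: z = 0.2422 + -0.0964i, |z|^2 = 0.0679
Iter 5: z = -0.1336 + -1.0757i, |z|^2 = 1.1750
Iter 6: z = -1.3222 + -0.7415i, |z|^2 = 2.2981
Iter 7: z = 1.0155 + 0.9318i, |z|^2 = 1.8996
Iter 8: z = -0.0200 + 0.8636i, |z|^2 = 0.7462
Iter 9: z = -0.9284 + -1.0636i, |z|^2 = 1.9932
Iter 10: z = -0.4524 + 0.9459i, |z|^2 = 1.0994
Iter 11: z = -0.8731 + -1.8848i, |z|^2 = 4.3148
Escaped at iteration 11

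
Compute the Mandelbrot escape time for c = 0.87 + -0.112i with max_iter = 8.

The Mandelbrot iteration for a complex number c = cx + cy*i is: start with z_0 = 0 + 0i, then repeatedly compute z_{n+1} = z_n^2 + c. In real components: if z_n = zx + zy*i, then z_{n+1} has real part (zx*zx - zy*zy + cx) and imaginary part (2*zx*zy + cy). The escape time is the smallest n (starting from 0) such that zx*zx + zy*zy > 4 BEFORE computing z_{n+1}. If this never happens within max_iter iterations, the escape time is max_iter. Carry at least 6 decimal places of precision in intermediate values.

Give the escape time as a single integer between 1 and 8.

Answer: 3

Derivation:
z_0 = 0 + 0i, c = 0.8700 + -0.1120i
Iter 1: z = 0.8700 + -0.1120i, |z|^2 = 0.7694
Iter 2: z = 1.6144 + -0.3069i, |z|^2 = 2.7003
Iter 3: z = 3.3820 + -1.1028i, |z|^2 = 12.6539
Escaped at iteration 3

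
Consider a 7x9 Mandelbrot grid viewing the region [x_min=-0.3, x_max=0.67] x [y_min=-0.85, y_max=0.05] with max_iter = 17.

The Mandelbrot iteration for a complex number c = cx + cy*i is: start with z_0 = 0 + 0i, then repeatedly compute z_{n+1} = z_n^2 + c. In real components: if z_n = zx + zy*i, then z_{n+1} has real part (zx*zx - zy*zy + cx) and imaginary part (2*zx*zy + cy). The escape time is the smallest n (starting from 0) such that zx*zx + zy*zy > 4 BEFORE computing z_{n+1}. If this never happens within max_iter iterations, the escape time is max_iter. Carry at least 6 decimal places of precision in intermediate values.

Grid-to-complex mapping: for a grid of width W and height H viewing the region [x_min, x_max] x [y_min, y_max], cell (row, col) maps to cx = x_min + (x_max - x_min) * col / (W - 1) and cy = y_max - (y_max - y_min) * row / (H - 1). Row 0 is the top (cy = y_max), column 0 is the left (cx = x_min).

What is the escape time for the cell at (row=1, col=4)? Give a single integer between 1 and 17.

Answer: 17

Derivation:
z_0 = 0 + 0i, c = 0.3467 + -0.0625i
Iter 1: z = 0.3467 + -0.0625i, |z|^2 = 0.1241
Iter 2: z = 0.4629 + -0.1058i, |z|^2 = 0.2255
Iter 3: z = 0.5498 + -0.1605i, |z|^2 = 0.3280
Iter 4: z = 0.6232 + -0.2390i, |z|^2 = 0.4454
Iter 5: z = 0.6779 + -0.3603i, |z|^2 = 0.5894
Iter 6: z = 0.6764 + -0.5510i, |z|^2 = 0.7611
Iter 7: z = 0.5005 + -0.8079i, |z|^2 = 0.9032
Iter 8: z = -0.0555 + -0.8712i, |z|^2 = 0.7621
Iter 9: z = -0.4093 + 0.0343i, |z|^2 = 0.1687
Iter 10: z = 0.5130 + -0.0906i, |z|^2 = 0.2714
Iter 11: z = 0.6016 + -0.1554i, |z|^2 = 0.3861
Iter 12: z = 0.6845 + -0.2495i, |z|^2 = 0.5308
Iter 13: z = 0.7529 + -0.4041i, |z|^2 = 0.7302
Iter 14: z = 0.7503 + -0.6710i, |z|^2 = 1.0132
Iter 15: z = 0.4594 + -1.0694i, |z|^2 = 1.3546
Iter 16: z = -0.5859 + -1.0450i, |z|^2 = 1.4353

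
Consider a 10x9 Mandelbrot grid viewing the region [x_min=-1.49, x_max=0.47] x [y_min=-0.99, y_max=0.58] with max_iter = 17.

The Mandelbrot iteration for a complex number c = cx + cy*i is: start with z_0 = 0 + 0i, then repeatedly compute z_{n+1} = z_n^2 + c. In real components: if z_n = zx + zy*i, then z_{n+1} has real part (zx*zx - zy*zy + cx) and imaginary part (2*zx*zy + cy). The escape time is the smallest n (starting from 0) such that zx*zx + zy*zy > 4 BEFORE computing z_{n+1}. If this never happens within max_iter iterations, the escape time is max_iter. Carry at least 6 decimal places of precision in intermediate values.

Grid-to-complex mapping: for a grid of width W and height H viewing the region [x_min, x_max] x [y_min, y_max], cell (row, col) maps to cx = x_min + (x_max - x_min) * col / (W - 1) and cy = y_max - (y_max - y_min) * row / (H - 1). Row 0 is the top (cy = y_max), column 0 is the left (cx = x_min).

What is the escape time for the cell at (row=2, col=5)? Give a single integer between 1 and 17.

z_0 = 0 + 0i, c = -0.4011 + 0.1875i
Iter 1: z = -0.4011 + 0.1875i, |z|^2 = 0.1960
Iter 2: z = -0.2754 + 0.0371i, |z|^2 = 0.0772
Iter 3: z = -0.3267 + 0.1671i, |z|^2 = 0.1346
Iter 4: z = -0.3223 + 0.0783i, |z|^2 = 0.1100
Iter 5: z = -0.3034 + 0.1370i, |z|^2 = 0.1108
Iter 6: z = -0.3279 + 0.1044i, |z|^2 = 0.1184
Iter 7: z = -0.3045 + 0.1191i, |z|^2 = 0.1069
Iter 8: z = -0.3226 + 0.1150i, |z|^2 = 0.1173
Iter 9: z = -0.3103 + 0.1133i, |z|^2 = 0.1091
Iter 10: z = -0.3177 + 0.1172i, |z|^2 = 0.1146
Iter 11: z = -0.3139 + 0.1131i, |z|^2 = 0.1113
Iter 12: z = -0.3153 + 0.1165i, |z|^2 = 0.1130
Iter 13: z = -0.3152 + 0.1140i, |z|^2 = 0.1124
Iter 14: z = -0.3147 + 0.1156i, |z|^2 = 0.1124
Iter 15: z = -0.3154 + 0.1147i, |z|^2 = 0.1127
Iter 16: z = -0.3148 + 0.1151i, |z|^2 = 0.1123

Answer: 17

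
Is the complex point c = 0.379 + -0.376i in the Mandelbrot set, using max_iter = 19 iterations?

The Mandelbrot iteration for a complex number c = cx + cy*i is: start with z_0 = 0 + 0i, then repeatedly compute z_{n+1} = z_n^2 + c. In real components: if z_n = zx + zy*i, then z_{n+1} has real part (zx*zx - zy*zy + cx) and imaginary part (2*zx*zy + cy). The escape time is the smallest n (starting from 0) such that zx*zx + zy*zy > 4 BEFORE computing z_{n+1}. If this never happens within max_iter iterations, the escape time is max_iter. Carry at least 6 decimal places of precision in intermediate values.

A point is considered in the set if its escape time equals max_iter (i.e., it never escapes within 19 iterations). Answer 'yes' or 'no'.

Answer: no

Derivation:
z_0 = 0 + 0i, c = 0.3790 + -0.3760i
Iter 1: z = 0.3790 + -0.3760i, |z|^2 = 0.2850
Iter 2: z = 0.3813 + -0.6610i, |z|^2 = 0.5823
Iter 3: z = 0.0874 + -0.8800i, |z|^2 = 0.7821
Iter 4: z = -0.3878 + -0.5299i, |z|^2 = 0.4312
Iter 5: z = 0.2486 + 0.0350i, |z|^2 = 0.0630
Iter 6: z = 0.4396 + -0.3586i, |z|^2 = 0.3218
Iter 7: z = 0.4437 + -0.6913i, |z|^2 = 0.6747
Iter 8: z = 0.0980 + -0.9894i, |z|^2 = 0.9884
Iter 9: z = -0.5902 + -0.5699i, |z|^2 = 0.6731
Iter 10: z = 0.4026 + 0.2967i, |z|^2 = 0.2502
Iter 11: z = 0.4531 + -0.1371i, |z|^2 = 0.2241
Iter 12: z = 0.5655 + -0.5002i, |z|^2 = 0.5700
Iter 13: z = 0.4486 + -0.9417i, |z|^2 = 1.0881
Iter 14: z = -0.3066 + -1.2209i, |z|^2 = 1.5846
Iter 15: z = -1.0176 + 0.3727i, |z|^2 = 1.1743
Iter 16: z = 1.2755 + -1.1345i, |z|^2 = 2.9140
Iter 17: z = 0.7189 + -3.2701i, |z|^2 = 11.2105
Escaped at iteration 17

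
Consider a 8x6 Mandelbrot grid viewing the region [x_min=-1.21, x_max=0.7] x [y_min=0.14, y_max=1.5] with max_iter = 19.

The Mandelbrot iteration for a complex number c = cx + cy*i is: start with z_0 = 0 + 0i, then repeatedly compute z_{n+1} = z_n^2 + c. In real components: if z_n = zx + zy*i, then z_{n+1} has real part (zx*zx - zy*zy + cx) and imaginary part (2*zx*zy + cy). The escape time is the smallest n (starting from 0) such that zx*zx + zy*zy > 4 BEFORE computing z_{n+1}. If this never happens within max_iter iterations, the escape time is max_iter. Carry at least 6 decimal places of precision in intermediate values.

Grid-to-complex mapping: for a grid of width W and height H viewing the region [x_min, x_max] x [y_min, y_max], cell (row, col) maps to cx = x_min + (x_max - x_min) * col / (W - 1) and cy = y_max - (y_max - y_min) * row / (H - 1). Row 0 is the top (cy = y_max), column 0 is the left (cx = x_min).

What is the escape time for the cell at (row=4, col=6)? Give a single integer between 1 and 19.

z_0 = 0 + 0i, c = 0.4271 + 0.4120i
Iter 1: z = 0.4271 + 0.4120i, |z|^2 = 0.3522
Iter 2: z = 0.4398 + 0.7640i, |z|^2 = 0.7771
Iter 3: z = 0.0370 + 1.0841i, |z|^2 = 1.1766
Iter 4: z = -0.7467 + 0.4921i, |z|^2 = 0.7997
Iter 5: z = 0.7425 + -0.3230i, |z|^2 = 0.6555
Iter 6: z = 0.8741 + -0.0676i, |z|^2 = 0.7686
Iter 7: z = 1.1866 + 0.2939i, |z|^2 = 1.4944
Iter 8: z = 1.7488 + 1.1095i, |z|^2 = 4.2893
Escaped at iteration 8

Answer: 8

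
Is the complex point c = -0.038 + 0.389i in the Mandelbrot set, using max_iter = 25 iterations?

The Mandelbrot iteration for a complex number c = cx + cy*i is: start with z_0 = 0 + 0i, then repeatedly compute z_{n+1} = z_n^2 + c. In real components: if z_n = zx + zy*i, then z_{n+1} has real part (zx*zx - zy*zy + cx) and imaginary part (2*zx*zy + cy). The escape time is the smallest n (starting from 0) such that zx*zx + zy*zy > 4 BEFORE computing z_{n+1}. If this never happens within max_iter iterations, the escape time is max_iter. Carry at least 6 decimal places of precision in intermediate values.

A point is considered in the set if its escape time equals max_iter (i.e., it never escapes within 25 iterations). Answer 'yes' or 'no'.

Answer: yes

Derivation:
z_0 = 0 + 0i, c = -0.0380 + 0.3890i
Iter 1: z = -0.0380 + 0.3890i, |z|^2 = 0.1528
Iter 2: z = -0.1879 + 0.3594i, |z|^2 = 0.1645
Iter 3: z = -0.1319 + 0.2539i, |z|^2 = 0.0819
Iter 4: z = -0.0851 + 0.3220i, |z|^2 = 0.1109
Iter 5: z = -0.1345 + 0.3342i, |z|^2 = 0.1298
Iter 6: z = -0.1316 + 0.2991i, |z|^2 = 0.1068
Iter 7: z = -0.1102 + 0.3103i, |z|^2 = 0.1084
Iter 8: z = -0.1221 + 0.3206i, |z|^2 = 0.1177
Iter 9: z = -0.1259 + 0.3107i, |z|^2 = 0.1124
Iter 10: z = -0.1187 + 0.3108i, |z|^2 = 0.1107
Iter 11: z = -0.1205 + 0.3152i, |z|^2 = 0.1139
Iter 12: z = -0.1229 + 0.3130i, |z|^2 = 0.1131
Iter 13: z = -0.1209 + 0.3121i, |z|^2 = 0.1120
Iter 14: z = -0.1208 + 0.3135i, |z|^2 = 0.1129
Iter 15: z = -0.1217 + 0.3133i, |z|^2 = 0.1129
Iter 16: z = -0.1213 + 0.3127i, |z|^2 = 0.1125
Iter 17: z = -0.1211 + 0.3131i, |z|^2 = 0.1127
Iter 18: z = -0.1214 + 0.3132i, |z|^2 = 0.1128
Iter 19: z = -0.1213 + 0.3130i, |z|^2 = 0.1127
Iter 20: z = -0.1212 + 0.3130i, |z|^2 = 0.1127
Iter 21: z = -0.1213 + 0.3131i, |z|^2 = 0.1127
Iter 22: z = -0.1213 + 0.3130i, |z|^2 = 0.1127
Iter 23: z = -0.1213 + 0.3130i, |z|^2 = 0.1127
Iter 24: z = -0.1213 + 0.3131i, |z|^2 = 0.1127
Did not escape in 25 iterations → in set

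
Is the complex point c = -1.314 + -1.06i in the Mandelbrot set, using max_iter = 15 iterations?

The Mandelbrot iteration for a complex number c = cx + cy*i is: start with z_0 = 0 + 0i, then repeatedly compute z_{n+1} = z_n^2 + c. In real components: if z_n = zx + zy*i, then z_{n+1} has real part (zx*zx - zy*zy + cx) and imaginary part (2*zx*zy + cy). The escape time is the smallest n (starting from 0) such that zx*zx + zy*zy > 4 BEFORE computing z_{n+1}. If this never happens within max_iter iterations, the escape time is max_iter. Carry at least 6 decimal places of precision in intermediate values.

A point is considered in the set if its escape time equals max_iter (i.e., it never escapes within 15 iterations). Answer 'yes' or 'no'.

z_0 = 0 + 0i, c = -1.3140 + -1.0600i
Iter 1: z = -1.3140 + -1.0600i, |z|^2 = 2.8502
Iter 2: z = -0.7110 + 1.7257i, |z|^2 = 3.4835
Iter 3: z = -3.7864 + -3.5139i, |z|^2 = 26.6849
Escaped at iteration 3

Answer: no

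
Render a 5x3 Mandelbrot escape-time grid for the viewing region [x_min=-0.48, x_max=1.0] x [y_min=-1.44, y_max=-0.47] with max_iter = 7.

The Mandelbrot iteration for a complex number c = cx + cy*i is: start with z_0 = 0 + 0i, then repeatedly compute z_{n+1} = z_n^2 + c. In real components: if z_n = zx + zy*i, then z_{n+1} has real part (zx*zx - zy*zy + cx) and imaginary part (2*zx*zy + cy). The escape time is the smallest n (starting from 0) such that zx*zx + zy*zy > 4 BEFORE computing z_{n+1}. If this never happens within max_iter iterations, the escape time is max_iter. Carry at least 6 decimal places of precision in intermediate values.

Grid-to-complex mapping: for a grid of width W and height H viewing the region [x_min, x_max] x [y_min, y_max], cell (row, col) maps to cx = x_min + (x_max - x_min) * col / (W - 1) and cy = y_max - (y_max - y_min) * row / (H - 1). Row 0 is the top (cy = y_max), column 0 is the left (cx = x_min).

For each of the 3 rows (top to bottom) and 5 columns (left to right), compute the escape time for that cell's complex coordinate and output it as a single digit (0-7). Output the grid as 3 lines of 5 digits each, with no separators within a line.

(row=0, col=0): c = -0.4800 + -0.4700i → escape time 7
(row=0, col=1): c = -0.1100 + -0.4700i → escape time 7
(row=0, col=2): c = 0.2600 + -0.4700i → escape time 7
(row=0, col=3): c = 0.6300 + -0.4700i → escape time 3
(row=0, col=4): c = 1.0000 + -0.4700i → escape time 2
(row=1, col=0): c = -0.4800 + -0.9550i → escape time 4
(row=1, col=1): c = -0.1100 + -0.9550i → escape time 7
(row=1, col=2): c = 0.2600 + -0.9550i → escape time 4
(row=1, col=3): c = 0.6300 + -0.9550i → escape time 2
(row=1, col=4): c = 1.0000 + -0.9550i → escape time 2
(row=2, col=0): c = -0.4800 + -1.4400i → escape time 2
(row=2, col=1): c = -0.1100 + -1.4400i → escape time 2
(row=2, col=2): c = 0.2600 + -1.4400i → escape time 2
(row=2, col=3): c = 0.6300 + -1.4400i → escape time 2
(row=2, col=4): c = 1.0000 + -1.4400i → escape time 2

Answer: 77732
47422
22222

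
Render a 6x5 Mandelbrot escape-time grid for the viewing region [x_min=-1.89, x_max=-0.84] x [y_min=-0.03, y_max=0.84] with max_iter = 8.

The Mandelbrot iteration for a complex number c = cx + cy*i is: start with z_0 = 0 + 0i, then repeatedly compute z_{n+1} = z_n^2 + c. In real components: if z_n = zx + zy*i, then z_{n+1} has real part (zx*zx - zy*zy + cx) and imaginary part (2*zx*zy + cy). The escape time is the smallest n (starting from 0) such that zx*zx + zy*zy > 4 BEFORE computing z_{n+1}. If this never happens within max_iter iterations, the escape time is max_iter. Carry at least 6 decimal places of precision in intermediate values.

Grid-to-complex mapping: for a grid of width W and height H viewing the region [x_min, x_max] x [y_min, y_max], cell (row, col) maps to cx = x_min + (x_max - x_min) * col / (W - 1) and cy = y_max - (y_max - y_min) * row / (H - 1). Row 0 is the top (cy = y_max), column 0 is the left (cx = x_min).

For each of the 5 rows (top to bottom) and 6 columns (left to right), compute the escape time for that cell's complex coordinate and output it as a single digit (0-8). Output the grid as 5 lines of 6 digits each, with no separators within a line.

(row=0, col=0): c = -1.8900 + 0.8400i → escape time 1
(row=0, col=1): c = -1.6800 + 0.8400i → escape time 2
(row=0, col=2): c = -1.4700 + 0.8400i → escape time 3
(row=0, col=3): c = -1.2600 + 0.8400i → escape time 3
(row=0, col=4): c = -1.0500 + 0.8400i → escape time 3
(row=0, col=5): c = -0.8400 + 0.8400i → escape time 4
(row=1, col=0): c = -1.8900 + 0.6225i → escape time 2
(row=1, col=1): c = -1.6800 + 0.6225i → escape time 3
(row=1, col=2): c = -1.4700 + 0.6225i → escape time 3
(row=1, col=3): c = -1.2600 + 0.6225i → escape time 3
(row=1, col=4): c = -1.0500 + 0.6225i → escape time 4
(row=1, col=5): c = -0.8400 + 0.6225i → escape time 5
(row=2, col=0): c = -1.8900 + 0.4050i → escape time 3
(row=2, col=1): c = -1.6800 + 0.4050i → escape time 3
(row=2, col=2): c = -1.4700 + 0.4050i → escape time 4
(row=2, col=3): c = -1.2600 + 0.4050i → escape time 8
(row=2, col=4): c = -1.0500 + 0.4050i → escape time 7
(row=2, col=5): c = -0.8400 + 0.4050i → escape time 7
(row=3, col=0): c = -1.8900 + 0.1875i → escape time 4
(row=3, col=1): c = -1.6800 + 0.1875i → escape time 4
(row=3, col=2): c = -1.4700 + 0.1875i → escape time 5
(row=3, col=3): c = -1.2600 + 0.1875i → escape time 8
(row=3, col=4): c = -1.0500 + 0.1875i → escape time 8
(row=3, col=5): c = -0.8400 + 0.1875i → escape time 8
(row=4, col=0): c = -1.8900 + -0.0300i → escape time 6
(row=4, col=1): c = -1.6800 + -0.0300i → escape time 8
(row=4, col=2): c = -1.4700 + -0.0300i → escape time 8
(row=4, col=3): c = -1.2600 + -0.0300i → escape time 8
(row=4, col=4): c = -1.0500 + -0.0300i → escape time 8
(row=4, col=5): c = -0.8400 + -0.0300i → escape time 8

Answer: 123334
233345
334877
445888
688888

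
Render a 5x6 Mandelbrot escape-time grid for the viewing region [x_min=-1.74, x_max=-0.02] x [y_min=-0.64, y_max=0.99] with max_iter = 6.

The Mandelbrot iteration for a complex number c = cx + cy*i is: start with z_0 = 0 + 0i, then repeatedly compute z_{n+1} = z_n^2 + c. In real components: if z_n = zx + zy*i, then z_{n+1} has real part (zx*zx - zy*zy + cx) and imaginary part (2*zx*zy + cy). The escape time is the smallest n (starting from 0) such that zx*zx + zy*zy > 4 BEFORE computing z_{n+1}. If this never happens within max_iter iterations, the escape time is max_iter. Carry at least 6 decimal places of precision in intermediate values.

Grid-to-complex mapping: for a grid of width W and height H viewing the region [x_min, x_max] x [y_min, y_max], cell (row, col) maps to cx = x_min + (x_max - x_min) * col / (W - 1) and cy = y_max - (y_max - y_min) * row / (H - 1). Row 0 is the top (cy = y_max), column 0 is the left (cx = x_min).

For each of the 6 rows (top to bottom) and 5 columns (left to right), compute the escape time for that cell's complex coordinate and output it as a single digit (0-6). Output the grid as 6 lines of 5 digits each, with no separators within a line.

Answer: 13346
33466
46666
66666
46666
33566

Derivation:
(row=0, col=0): c = -1.7400 + 0.9900i → escape time 1
(row=0, col=1): c = -1.3100 + 0.9900i → escape time 3
(row=0, col=2): c = -0.8800 + 0.9900i → escape time 3
(row=0, col=3): c = -0.4500 + 0.9900i → escape time 4
(row=0, col=4): c = -0.0200 + 0.9900i → escape time 6
(row=1, col=0): c = -1.7400 + 0.6640i → escape time 3
(row=1, col=1): c = -1.3100 + 0.6640i → escape time 3
(row=1, col=2): c = -0.8800 + 0.6640i → escape time 4
(row=1, col=3): c = -0.4500 + 0.6640i → escape time 6
(row=1, col=4): c = -0.0200 + 0.6640i → escape time 6
(row=2, col=0): c = -1.7400 + 0.3380i → escape time 4
(row=2, col=1): c = -1.3100 + 0.3380i → escape time 6
(row=2, col=2): c = -0.8800 + 0.3380i → escape time 6
(row=2, col=3): c = -0.4500 + 0.3380i → escape time 6
(row=2, col=4): c = -0.0200 + 0.3380i → escape time 6
(row=3, col=0): c = -1.7400 + 0.0120i → escape time 6
(row=3, col=1): c = -1.3100 + 0.0120i → escape time 6
(row=3, col=2): c = -0.8800 + 0.0120i → escape time 6
(row=3, col=3): c = -0.4500 + 0.0120i → escape time 6
(row=3, col=4): c = -0.0200 + 0.0120i → escape time 6
(row=4, col=0): c = -1.7400 + -0.3140i → escape time 4
(row=4, col=1): c = -1.3100 + -0.3140i → escape time 6
(row=4, col=2): c = -0.8800 + -0.3140i → escape time 6
(row=4, col=3): c = -0.4500 + -0.3140i → escape time 6
(row=4, col=4): c = -0.0200 + -0.3140i → escape time 6
(row=5, col=0): c = -1.7400 + -0.6400i → escape time 3
(row=5, col=1): c = -1.3100 + -0.6400i → escape time 3
(row=5, col=2): c = -0.8800 + -0.6400i → escape time 5
(row=5, col=3): c = -0.4500 + -0.6400i → escape time 6
(row=5, col=4): c = -0.0200 + -0.6400i → escape time 6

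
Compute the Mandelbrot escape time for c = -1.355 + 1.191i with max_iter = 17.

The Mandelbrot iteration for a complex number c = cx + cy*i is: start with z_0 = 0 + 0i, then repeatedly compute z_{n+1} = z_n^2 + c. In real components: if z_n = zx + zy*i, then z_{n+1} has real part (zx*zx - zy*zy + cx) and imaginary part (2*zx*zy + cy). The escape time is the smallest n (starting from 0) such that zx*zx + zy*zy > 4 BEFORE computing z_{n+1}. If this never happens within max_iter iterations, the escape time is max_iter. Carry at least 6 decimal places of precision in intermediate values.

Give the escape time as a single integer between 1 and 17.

Answer: 2

Derivation:
z_0 = 0 + 0i, c = -1.3550 + 1.1910i
Iter 1: z = -1.3550 + 1.1910i, |z|^2 = 3.2545
Iter 2: z = -0.9375 + -2.0366i, |z|^2 = 5.0266
Escaped at iteration 2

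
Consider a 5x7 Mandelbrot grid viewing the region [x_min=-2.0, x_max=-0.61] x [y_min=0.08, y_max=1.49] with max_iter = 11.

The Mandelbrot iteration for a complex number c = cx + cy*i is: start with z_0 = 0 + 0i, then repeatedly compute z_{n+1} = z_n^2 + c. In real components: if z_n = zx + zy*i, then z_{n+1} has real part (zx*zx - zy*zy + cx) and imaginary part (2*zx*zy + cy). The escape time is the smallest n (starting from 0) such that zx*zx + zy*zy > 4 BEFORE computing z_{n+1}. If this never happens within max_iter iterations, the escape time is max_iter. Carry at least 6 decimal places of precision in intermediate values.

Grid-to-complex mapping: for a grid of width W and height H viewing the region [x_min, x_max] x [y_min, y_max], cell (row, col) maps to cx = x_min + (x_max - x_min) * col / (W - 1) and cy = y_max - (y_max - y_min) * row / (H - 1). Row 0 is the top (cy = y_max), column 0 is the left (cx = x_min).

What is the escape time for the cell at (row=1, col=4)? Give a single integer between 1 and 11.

z_0 = 0 + 0i, c = -0.6100 + 1.2550i
Iter 1: z = -0.6100 + 1.2550i, |z|^2 = 1.9471
Iter 2: z = -1.8129 + -0.2761i, |z|^2 = 3.3629
Iter 3: z = 2.6005 + 2.2561i, |z|^2 = 11.8524
Escaped at iteration 3

Answer: 3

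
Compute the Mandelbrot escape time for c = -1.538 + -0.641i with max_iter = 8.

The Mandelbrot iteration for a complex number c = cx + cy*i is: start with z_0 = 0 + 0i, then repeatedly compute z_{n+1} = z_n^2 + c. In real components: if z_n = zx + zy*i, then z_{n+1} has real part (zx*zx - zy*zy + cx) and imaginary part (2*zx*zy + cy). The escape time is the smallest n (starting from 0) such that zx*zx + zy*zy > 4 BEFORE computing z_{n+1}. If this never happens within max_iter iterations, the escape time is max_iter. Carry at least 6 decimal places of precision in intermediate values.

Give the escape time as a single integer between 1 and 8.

z_0 = 0 + 0i, c = -1.5380 + -0.6410i
Iter 1: z = -1.5380 + -0.6410i, |z|^2 = 2.7763
Iter 2: z = 0.4166 + 1.3307i, |z|^2 = 1.9443
Iter 3: z = -3.1353 + 0.4677i, |z|^2 = 10.0487
Escaped at iteration 3

Answer: 3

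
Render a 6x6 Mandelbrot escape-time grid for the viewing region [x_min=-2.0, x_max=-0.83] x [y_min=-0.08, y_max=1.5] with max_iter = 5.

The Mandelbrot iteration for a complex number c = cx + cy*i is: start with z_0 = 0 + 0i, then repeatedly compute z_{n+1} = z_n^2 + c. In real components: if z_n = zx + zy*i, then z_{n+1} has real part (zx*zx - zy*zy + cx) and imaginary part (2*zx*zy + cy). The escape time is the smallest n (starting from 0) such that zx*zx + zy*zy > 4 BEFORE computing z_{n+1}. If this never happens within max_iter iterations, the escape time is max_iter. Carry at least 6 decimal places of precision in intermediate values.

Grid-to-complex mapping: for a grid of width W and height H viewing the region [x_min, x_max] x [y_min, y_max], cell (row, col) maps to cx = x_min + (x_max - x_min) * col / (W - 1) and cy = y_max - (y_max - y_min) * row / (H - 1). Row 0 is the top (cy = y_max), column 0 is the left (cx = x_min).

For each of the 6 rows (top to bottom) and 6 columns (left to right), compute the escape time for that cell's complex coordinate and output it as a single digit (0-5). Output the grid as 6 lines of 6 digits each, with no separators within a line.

Answer: 111222
112233
123334
133355
145555
155555

Derivation:
(row=0, col=0): c = -2.0000 + 1.5000i → escape time 1
(row=0, col=1): c = -1.7660 + 1.5000i → escape time 1
(row=0, col=2): c = -1.5320 + 1.5000i → escape time 1
(row=0, col=3): c = -1.2980 + 1.5000i → escape time 2
(row=0, col=4): c = -1.0640 + 1.5000i → escape time 2
(row=0, col=5): c = -0.8300 + 1.5000i → escape time 2
(row=1, col=0): c = -2.0000 + 1.1840i → escape time 1
(row=1, col=1): c = -1.7660 + 1.1840i → escape time 1
(row=1, col=2): c = -1.5320 + 1.1840i → escape time 2
(row=1, col=3): c = -1.2980 + 1.1840i → escape time 2
(row=1, col=4): c = -1.0640 + 1.1840i → escape time 3
(row=1, col=5): c = -0.8300 + 1.1840i → escape time 3
(row=2, col=0): c = -2.0000 + 0.8680i → escape time 1
(row=2, col=1): c = -1.7660 + 0.8680i → escape time 2
(row=2, col=2): c = -1.5320 + 0.8680i → escape time 3
(row=2, col=3): c = -1.2980 + 0.8680i → escape time 3
(row=2, col=4): c = -1.0640 + 0.8680i → escape time 3
(row=2, col=5): c = -0.8300 + 0.8680i → escape time 4
(row=3, col=0): c = -2.0000 + 0.5520i → escape time 1
(row=3, col=1): c = -1.7660 + 0.5520i → escape time 3
(row=3, col=2): c = -1.5320 + 0.5520i → escape time 3
(row=3, col=3): c = -1.2980 + 0.5520i → escape time 3
(row=3, col=4): c = -1.0640 + 0.5520i → escape time 5
(row=3, col=5): c = -0.8300 + 0.5520i → escape time 5
(row=4, col=0): c = -2.0000 + 0.2360i → escape time 1
(row=4, col=1): c = -1.7660 + 0.2360i → escape time 4
(row=4, col=2): c = -1.5320 + 0.2360i → escape time 5
(row=4, col=3): c = -1.2980 + 0.2360i → escape time 5
(row=4, col=4): c = -1.0640 + 0.2360i → escape time 5
(row=4, col=5): c = -0.8300 + 0.2360i → escape time 5
(row=5, col=0): c = -2.0000 + -0.0800i → escape time 1
(row=5, col=1): c = -1.7660 + -0.0800i → escape time 5
(row=5, col=2): c = -1.5320 + -0.0800i → escape time 5
(row=5, col=3): c = -1.2980 + -0.0800i → escape time 5
(row=5, col=4): c = -1.0640 + -0.0800i → escape time 5
(row=5, col=5): c = -0.8300 + -0.0800i → escape time 5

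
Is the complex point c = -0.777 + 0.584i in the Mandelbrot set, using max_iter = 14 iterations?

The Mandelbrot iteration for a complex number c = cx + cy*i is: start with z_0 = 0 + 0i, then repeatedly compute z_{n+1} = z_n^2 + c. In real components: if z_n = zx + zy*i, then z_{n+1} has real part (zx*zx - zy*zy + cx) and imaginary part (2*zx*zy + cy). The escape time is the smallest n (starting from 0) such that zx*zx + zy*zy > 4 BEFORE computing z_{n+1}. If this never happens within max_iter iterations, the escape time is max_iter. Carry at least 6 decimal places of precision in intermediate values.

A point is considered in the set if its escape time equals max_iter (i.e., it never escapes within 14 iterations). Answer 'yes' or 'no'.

z_0 = 0 + 0i, c = -0.7770 + 0.5840i
Iter 1: z = -0.7770 + 0.5840i, |z|^2 = 0.9448
Iter 2: z = -0.5143 + -0.3235i, |z|^2 = 0.3692
Iter 3: z = -0.6171 + 0.9168i, |z|^2 = 1.2214
Iter 4: z = -1.2367 + -0.5476i, |z|^2 = 1.8292
Iter 5: z = 0.4525 + 1.9384i, |z|^2 = 3.9622
Iter 6: z = -4.3297 + 2.3382i, |z|^2 = 24.2132
Escaped at iteration 6

Answer: no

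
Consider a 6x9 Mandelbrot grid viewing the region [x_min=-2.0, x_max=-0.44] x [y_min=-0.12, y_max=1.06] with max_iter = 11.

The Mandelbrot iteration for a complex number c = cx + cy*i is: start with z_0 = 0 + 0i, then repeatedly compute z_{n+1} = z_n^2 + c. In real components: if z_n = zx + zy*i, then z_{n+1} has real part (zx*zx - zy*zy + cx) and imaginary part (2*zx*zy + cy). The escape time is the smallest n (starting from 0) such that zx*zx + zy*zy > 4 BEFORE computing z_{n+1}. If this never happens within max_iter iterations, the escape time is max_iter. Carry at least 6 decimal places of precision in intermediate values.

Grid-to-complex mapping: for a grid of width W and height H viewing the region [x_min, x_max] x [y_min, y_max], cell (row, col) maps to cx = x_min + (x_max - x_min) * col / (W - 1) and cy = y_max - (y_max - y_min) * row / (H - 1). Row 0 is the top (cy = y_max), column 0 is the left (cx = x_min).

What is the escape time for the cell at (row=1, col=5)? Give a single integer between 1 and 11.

z_0 = 0 + 0i, c = -0.4400 + 0.9125i
Iter 1: z = -0.4400 + 0.9125i, |z|^2 = 1.0263
Iter 2: z = -1.0791 + 0.1095i, |z|^2 = 1.1764
Iter 3: z = 0.7124 + 0.6762i, |z|^2 = 0.9647
Iter 4: z = -0.3898 + 1.8759i, |z|^2 = 3.6709
Iter 5: z = -3.8071 + -0.5498i, |z|^2 = 14.7960
Escaped at iteration 5

Answer: 5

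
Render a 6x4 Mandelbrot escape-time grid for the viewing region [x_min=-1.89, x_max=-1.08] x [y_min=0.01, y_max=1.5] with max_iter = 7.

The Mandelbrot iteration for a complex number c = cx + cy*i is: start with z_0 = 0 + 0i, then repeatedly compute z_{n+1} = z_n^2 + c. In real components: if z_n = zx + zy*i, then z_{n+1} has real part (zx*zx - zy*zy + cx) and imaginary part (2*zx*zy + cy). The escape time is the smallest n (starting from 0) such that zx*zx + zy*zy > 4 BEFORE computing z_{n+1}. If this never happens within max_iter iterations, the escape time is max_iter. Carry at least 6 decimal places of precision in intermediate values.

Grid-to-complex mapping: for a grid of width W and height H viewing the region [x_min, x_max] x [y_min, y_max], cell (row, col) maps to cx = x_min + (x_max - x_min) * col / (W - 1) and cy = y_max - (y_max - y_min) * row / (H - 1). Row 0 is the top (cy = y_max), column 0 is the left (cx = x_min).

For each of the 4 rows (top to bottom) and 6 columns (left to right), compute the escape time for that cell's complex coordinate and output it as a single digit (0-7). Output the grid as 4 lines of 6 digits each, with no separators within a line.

Answer: 111122
122333
233345
777777

Derivation:
(row=0, col=0): c = -1.8900 + 1.5000i → escape time 1
(row=0, col=1): c = -1.7280 + 1.5000i → escape time 1
(row=0, col=2): c = -1.5660 + 1.5000i → escape time 1
(row=0, col=3): c = -1.4040 + 1.5000i → escape time 1
(row=0, col=4): c = -1.2420 + 1.5000i → escape time 2
(row=0, col=5): c = -1.0800 + 1.5000i → escape time 2
(row=1, col=0): c = -1.8900 + 1.0033i → escape time 1
(row=1, col=1): c = -1.7280 + 1.0033i → escape time 2
(row=1, col=2): c = -1.5660 + 1.0033i → escape time 2
(row=1, col=3): c = -1.4040 + 1.0033i → escape time 3
(row=1, col=4): c = -1.2420 + 1.0033i → escape time 3
(row=1, col=5): c = -1.0800 + 1.0033i → escape time 3
(row=2, col=0): c = -1.8900 + 0.5067i → escape time 2
(row=2, col=1): c = -1.7280 + 0.5067i → escape time 3
(row=2, col=2): c = -1.5660 + 0.5067i → escape time 3
(row=2, col=3): c = -1.4040 + 0.5067i → escape time 3
(row=2, col=4): c = -1.2420 + 0.5067i → escape time 4
(row=2, col=5): c = -1.0800 + 0.5067i → escape time 5
(row=3, col=0): c = -1.8900 + 0.0100i → escape time 7
(row=3, col=1): c = -1.7280 + 0.0100i → escape time 7
(row=3, col=2): c = -1.5660 + 0.0100i → escape time 7
(row=3, col=3): c = -1.4040 + 0.0100i → escape time 7
(row=3, col=4): c = -1.2420 + 0.0100i → escape time 7
(row=3, col=5): c = -1.0800 + 0.0100i → escape time 7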